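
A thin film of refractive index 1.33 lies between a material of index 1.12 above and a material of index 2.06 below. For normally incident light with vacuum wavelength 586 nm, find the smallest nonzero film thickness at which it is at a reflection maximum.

At the upper boundary (n = 1.12 to n = 1.33) the reflected ray undergoes a half-wave phase shift.
Bottom surface (1.33 → 2.06): reflection off a higher-index medium gives a half-wave phase shift.
Net: no relative phase inversion (both shifts match).
For bright reflection here: 2 n t = m λ.
Minimum nonzero at m = 1: t = λ / (2 n) = 586 / (2 × 1.33) = 220 nm.

220 nm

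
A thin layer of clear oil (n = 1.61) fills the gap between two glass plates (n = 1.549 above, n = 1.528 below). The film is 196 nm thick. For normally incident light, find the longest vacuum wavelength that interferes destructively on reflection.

631 nm

At the upper boundary (n = 1.549 to n = 1.61) the reflected ray undergoes a half-wave phase shift.
Ray reflecting at the bottom interface goes from n = 1.61 toward n = 1.528: no phase shift.
The two reflections differ by half a wavelength.
So the condition for destructive reflection is 2 n t = m λ.
λ = 2 n t / m. The longest wavelength is m = 1: λ = 2 × 1.61 × 196 / 1.00 = 631 nm.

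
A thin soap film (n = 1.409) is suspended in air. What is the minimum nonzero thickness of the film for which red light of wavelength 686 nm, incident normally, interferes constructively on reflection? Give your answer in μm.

At the upper boundary (n = 1.0 to n = 1.409) the reflected ray undergoes a half-wave phase shift.
At the lower boundary (n = 1.409 to n = 1.0) the reflected ray undergoes no phase shift.
The two reflections differ by half a wavelength.
For strong reflection here: 2 n t = (m + ½) λ.
Minimum at m = 0: t = λ / (4 n) = 686 / (4 × 1.409) = 122 nm.

0.122 μm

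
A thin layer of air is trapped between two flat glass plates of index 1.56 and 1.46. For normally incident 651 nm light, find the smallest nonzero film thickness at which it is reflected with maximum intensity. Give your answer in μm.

0.163 μm

At the upper boundary (n = 1.56 to n = 1.0) the reflected ray undergoes no phase shift.
Bottom surface (1.0 → 1.46): reflection off a higher-index medium gives a half-wave phase shift.
Exactly one π shift → a net half-wave offset.
For strong reflection here: 2 n t = (m + ½) λ.
Minimum at m = 0: t = λ / (4 n) = 651 / (4 × 1.0) = 163 nm.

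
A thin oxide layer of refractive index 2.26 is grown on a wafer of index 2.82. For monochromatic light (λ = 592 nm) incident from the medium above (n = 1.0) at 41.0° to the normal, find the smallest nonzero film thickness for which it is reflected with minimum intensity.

68.4 nm

At the upper boundary (n = 1.0 to n = 2.26) the reflected ray undergoes a half-wave phase shift.
At the lower boundary (n = 2.26 to n = 2.82) the reflected ray undergoes a half-wave phase shift.
The two reflections carry the same phase change, so no net offset.
So the condition for destructive reflection is 2 n t cos θ_r = (m + ½) λ.
Snell's law: 1.0 sin 41.0° = 2.26 sin θ_r → sin θ_r = 0.290, cos θ_r = 0.957.
Minimum at m = 0: t = λ / (4 n cos θ_r) = 592 / (4 × 2.26 × 0.957) = 68.4 nm.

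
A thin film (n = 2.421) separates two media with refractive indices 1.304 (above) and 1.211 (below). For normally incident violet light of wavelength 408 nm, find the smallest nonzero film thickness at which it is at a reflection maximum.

42.1 nm

Top surface (1.304 → 2.421): reflection off a higher-index medium gives a half-wave phase shift.
Bottom surface (2.421 → 1.211): reflection off a lower-index medium gives no phase shift.
The two reflections differ by half a wavelength.
For maximum reflection here: 2 n t = (m + ½) λ.
Minimum at m = 0: t = λ / (4 n) = 408 / (4 × 2.421) = 42.1 nm.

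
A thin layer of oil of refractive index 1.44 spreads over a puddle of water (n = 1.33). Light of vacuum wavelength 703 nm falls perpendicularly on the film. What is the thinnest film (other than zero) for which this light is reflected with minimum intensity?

Top surface (1.0 → 1.44): reflection off a higher-index medium gives a half-wave phase shift.
Ray reflecting at the bottom interface goes from n = 1.44 toward n = 1.33: no phase shift.
Net: one phase inversion between the two reflected rays.
For weak reflection here: 2 n t = m λ.
Minimum nonzero at m = 1: t = λ / (2 n) = 703 / (2 × 1.44) = 244 nm.

244 nm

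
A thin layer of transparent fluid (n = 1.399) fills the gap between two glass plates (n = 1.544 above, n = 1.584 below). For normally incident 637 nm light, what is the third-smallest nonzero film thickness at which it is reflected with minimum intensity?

683 nm

Ray reflecting at the top interface goes from n = 1.544 toward n = 1.399: no phase shift.
Ray reflecting at the bottom interface goes from n = 1.399 toward n = 1.584: a half-wave phase shift.
Net: one phase inversion between the two reflected rays.
For weak reflection here: 2 n t = m λ.
The third-smallest nonzero thickness corresponds to m = 3: t = m λ / (2 n) = 3.00 × 637 / (2 × 1.399) = 683 nm.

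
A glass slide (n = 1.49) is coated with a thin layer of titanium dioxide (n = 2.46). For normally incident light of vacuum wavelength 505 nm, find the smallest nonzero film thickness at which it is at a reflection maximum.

51.3 nm

Top surface (1.0 → 2.46): reflection off a higher-index medium gives a half-wave phase shift.
At the lower boundary (n = 2.46 to n = 1.49) the reflected ray undergoes no phase shift.
The two reflections differ by half a wavelength.
So the condition for constructive reflection is 2 n t = (m + ½) λ.
Minimum at m = 0: t = λ / (4 n) = 505 / (4 × 2.46) = 51.3 nm.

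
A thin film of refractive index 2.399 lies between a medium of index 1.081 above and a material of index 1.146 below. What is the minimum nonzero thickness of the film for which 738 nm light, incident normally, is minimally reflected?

Top surface (1.081 → 2.399): reflection off a higher-index medium gives a half-wave phase shift.
At the lower boundary (n = 2.399 to n = 1.146) the reflected ray undergoes no phase shift.
Net: one phase inversion between the two reflected rays.
So the condition for destructive reflection is 2 n t = m λ.
Minimum nonzero at m = 1: t = λ / (2 n) = 738 / (2 × 2.399) = 154 nm.

154 nm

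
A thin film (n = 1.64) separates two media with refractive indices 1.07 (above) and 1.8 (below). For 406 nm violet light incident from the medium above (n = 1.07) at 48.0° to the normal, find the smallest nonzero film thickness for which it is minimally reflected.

At the upper boundary (n = 1.07 to n = 1.64) the reflected ray undergoes a half-wave phase shift.
At the lower boundary (n = 1.64 to n = 1.8) the reflected ray undergoes a half-wave phase shift.
Zero or two π shifts → no net half-wave offset.
So the condition for destructive reflection is 2 n t cos θ_r = (m + ½) λ.
Snell's law: 1.07 sin 48.0° = 1.64 sin θ_r → sin θ_r = 0.485, cos θ_r = 0.875.
Minimum at m = 0: t = λ / (4 n cos θ_r) = 406 / (4 × 1.64 × 0.875) = 70.8 nm.

70.8 nm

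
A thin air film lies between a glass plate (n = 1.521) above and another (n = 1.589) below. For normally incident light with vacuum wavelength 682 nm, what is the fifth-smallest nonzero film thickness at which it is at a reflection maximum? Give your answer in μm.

Top surface (1.521 → 1.0): reflection off a lower-index medium gives no phase shift.
At the lower boundary (n = 1.0 to n = 1.589) the reflected ray undergoes a half-wave phase shift.
Net: one phase inversion between the two reflected rays.
With one net inversion, constructive interference in reflection requires 2 n t = (m + ½) λ.
The fifth-smallest nonzero thickness corresponds to m = 4: t = (m + ½) λ / (2 n) = 4.50 × 682 / (2 × 1.0) = 1535 nm.

1.53 μm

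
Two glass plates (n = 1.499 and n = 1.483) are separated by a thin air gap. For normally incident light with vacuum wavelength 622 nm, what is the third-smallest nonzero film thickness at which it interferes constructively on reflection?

778 nm

At the upper boundary (n = 1.499 to n = 1.0) the reflected ray undergoes no phase shift.
At the lower boundary (n = 1.0 to n = 1.483) the reflected ray undergoes a half-wave phase shift.
Net: one phase inversion between the two reflected rays.
So the condition for constructive reflection is 2 n t = (m + ½) λ.
The third-smallest nonzero thickness corresponds to m = 2: t = (m + ½) λ / (2 n) = 2.50 × 622 / (2 × 1.0) = 778 nm.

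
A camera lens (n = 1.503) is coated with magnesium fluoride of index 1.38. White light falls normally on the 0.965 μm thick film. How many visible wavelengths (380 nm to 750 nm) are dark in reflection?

Ray reflecting at the top interface goes from n = 1.0 toward n = 1.38: a half-wave phase shift.
Bottom surface (1.38 → 1.503): reflection off a higher-index medium gives a half-wave phase shift.
The two reflections carry the same phase change, so no net offset.
So the condition for destructive reflection is 2 n t = (m + ½) λ.
λ = 2 n t / (m + ½) = 2663 / (m + ½) nm.
m=3: 761 nm (IR); m=4: 592 nm (visible); m=5: 484 nm (visible); m=6: 410 nm (visible); m=7: 355 nm (UV).

3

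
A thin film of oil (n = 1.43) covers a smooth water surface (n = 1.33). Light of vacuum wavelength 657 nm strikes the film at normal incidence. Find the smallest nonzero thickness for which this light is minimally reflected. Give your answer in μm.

At the upper boundary (n = 1.0 to n = 1.43) the reflected ray undergoes a half-wave phase shift.
Ray reflecting at the bottom interface goes from n = 1.43 toward n = 1.33: no phase shift.
The two reflections differ by half a wavelength.
For dark reflection here: 2 n t = m λ.
The smallest nonzero thickness corresponds to m = 1: t = m λ / (2 n) = 1.00 × 657 / (2 × 1.43) = 230 nm.

0.230 μm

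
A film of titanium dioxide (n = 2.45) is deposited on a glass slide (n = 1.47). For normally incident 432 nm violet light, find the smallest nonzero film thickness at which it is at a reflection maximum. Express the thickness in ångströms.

441 Å

Top surface (1.0 → 2.45): reflection off a higher-index medium gives a half-wave phase shift.
Bottom surface (2.45 → 1.47): reflection off a lower-index medium gives no phase shift.
Net: one phase inversion between the two reflected rays.
For strong reflection here: 2 n t = (m + ½) λ.
Minimum at m = 0: t = λ / (4 n) = 432 / (4 × 2.45) = 44.1 nm.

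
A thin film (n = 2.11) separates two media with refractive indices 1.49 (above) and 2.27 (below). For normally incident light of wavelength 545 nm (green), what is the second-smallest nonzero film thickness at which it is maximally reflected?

258 nm

At the upper boundary (n = 1.49 to n = 2.11) the reflected ray undergoes a half-wave phase shift.
Bottom surface (2.11 → 2.27): reflection off a higher-index medium gives a half-wave phase shift.
Zero or two π shifts → no net half-wave offset.
For bright reflection here: 2 n t = m λ.
The second-smallest nonzero thickness corresponds to m = 2: t = m λ / (2 n) = 2.00 × 545 / (2 × 2.11) = 258 nm.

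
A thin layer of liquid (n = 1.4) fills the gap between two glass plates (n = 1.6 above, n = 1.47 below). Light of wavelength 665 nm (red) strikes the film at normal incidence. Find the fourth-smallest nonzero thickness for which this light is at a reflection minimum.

At the upper boundary (n = 1.6 to n = 1.4) the reflected ray undergoes no phase shift.
At the lower boundary (n = 1.4 to n = 1.47) the reflected ray undergoes a half-wave phase shift.
Exactly one π shift → a net half-wave offset.
For dark reflection here: 2 n t = m λ.
The fourth-smallest nonzero thickness corresponds to m = 4: t = m λ / (2 n) = 4.00 × 665 / (2 × 1.4) = 950 nm.

950 nm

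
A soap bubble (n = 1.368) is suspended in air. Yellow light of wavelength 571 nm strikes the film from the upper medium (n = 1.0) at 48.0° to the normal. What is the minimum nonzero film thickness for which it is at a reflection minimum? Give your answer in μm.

0.249 μm

At the upper boundary (n = 1.0 to n = 1.368) the reflected ray undergoes a half-wave phase shift.
Bottom surface (1.368 → 1.0): reflection off a lower-index medium gives no phase shift.
Exactly one π shift → a net half-wave offset.
For minimum reflection here: 2 n t cos θ_r = m λ.
Snell's law: 1.0 sin 48.0° = 1.368 sin θ_r → sin θ_r = 0.543, cos θ_r = 0.840.
Minimum nonzero at m = 1: t = λ / (2 n cos θ_r) = 571 / (2 × 1.368 × 0.840) = 249 nm.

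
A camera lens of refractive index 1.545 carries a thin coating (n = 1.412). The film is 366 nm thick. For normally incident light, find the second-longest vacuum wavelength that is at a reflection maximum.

517 nm

Ray reflecting at the top interface goes from n = 1.0 toward n = 1.412: a half-wave phase shift.
At the lower boundary (n = 1.412 to n = 1.545) the reflected ray undergoes a half-wave phase shift.
The two reflections carry the same phase change, so no net offset.
For maximum reflection here: 2 n t = m λ.
λ = 2 n t / m. The second-longest wavelength is m = 2: λ = 2 × 1.412 × 366 / 2.00 = 517 nm.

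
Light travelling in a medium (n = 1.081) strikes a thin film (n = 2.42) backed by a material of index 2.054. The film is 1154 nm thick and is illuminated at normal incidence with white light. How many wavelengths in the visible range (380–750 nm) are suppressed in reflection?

7

Ray reflecting at the top interface goes from n = 1.081 toward n = 2.42: a half-wave phase shift.
Bottom surface (2.42 → 2.054): reflection off a lower-index medium gives no phase shift.
Net: one phase inversion between the two reflected rays.
For dark reflection here: 2 n t = m λ.
λ = 2 n t / m = 5585 / m nm.
m=7: 798 nm (IR); m=8: 698 nm (visible); m=9: 621 nm (visible); m=10: 559 nm (visible); m=11: 508 nm (visible); m=12: 465 nm (visible); m=13: 430 nm (visible); m=14: 399 nm (visible); m=15: 372 nm (UV).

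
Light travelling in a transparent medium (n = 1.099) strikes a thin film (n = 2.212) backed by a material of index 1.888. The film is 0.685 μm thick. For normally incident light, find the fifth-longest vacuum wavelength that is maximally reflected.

Top surface (1.099 → 2.212): reflection off a higher-index medium gives a half-wave phase shift.
Ray reflecting at the bottom interface goes from n = 2.212 toward n = 1.888: no phase shift.
Net: one phase inversion between the two reflected rays.
For maximum reflection here: 2 n t = (m + ½) λ.
λ = 2 n t / (m + ½). The fifth-longest wavelength is m = 4: λ = 2 × 2.212 × 685 / 4.50 = 673 nm.

673 nm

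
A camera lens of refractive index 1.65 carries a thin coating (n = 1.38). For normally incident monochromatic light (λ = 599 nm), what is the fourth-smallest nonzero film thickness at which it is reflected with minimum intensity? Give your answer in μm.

0.760 μm

Ray reflecting at the top interface goes from n = 1.0 toward n = 1.38: a half-wave phase shift.
Ray reflecting at the bottom interface goes from n = 1.38 toward n = 1.65: a half-wave phase shift.
The two reflections carry the same phase change, so no net offset.
For dark reflection here: 2 n t = (m + ½) λ.
The fourth-smallest nonzero thickness corresponds to m = 3: t = (m + ½) λ / (2 n) = 3.50 × 599 / (2 × 1.38) = 760 nm.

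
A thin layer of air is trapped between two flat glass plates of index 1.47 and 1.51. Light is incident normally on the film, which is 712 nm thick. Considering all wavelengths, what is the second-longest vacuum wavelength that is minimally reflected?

At the upper boundary (n = 1.47 to n = 1.0) the reflected ray undergoes no phase shift.
Bottom surface (1.0 → 1.51): reflection off a higher-index medium gives a half-wave phase shift.
The two reflections differ by half a wavelength.
For weak reflection here: 2 n t = m λ.
λ = 2 n t / m. The second-longest wavelength is m = 2: λ = 2 × 1.0 × 712 / 2.00 = 712 nm.

712 nm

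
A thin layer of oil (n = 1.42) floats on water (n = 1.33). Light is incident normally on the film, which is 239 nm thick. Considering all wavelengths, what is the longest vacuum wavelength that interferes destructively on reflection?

At the upper boundary (n = 1.0 to n = 1.42) the reflected ray undergoes a half-wave phase shift.
Ray reflecting at the bottom interface goes from n = 1.42 toward n = 1.33: no phase shift.
Net: one phase inversion between the two reflected rays.
So the condition for destructive reflection is 2 n t = m λ.
λ = 2 n t / m. The longest wavelength is m = 1: λ = 2 × 1.42 × 239 / 1.00 = 679 nm.

679 nm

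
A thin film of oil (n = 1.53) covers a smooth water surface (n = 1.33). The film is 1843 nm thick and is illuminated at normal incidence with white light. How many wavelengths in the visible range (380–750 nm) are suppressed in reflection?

7

Top surface (1.0 → 1.53): reflection off a higher-index medium gives a half-wave phase shift.
At the lower boundary (n = 1.53 to n = 1.33) the reflected ray undergoes no phase shift.
Net: one phase inversion between the two reflected rays.
For weak reflection here: 2 n t = m λ.
λ = 2 n t / m = 5640 / m nm.
m=7: 806 nm (IR); m=8: 705 nm (visible); m=9: 627 nm (visible); m=10: 564 nm (visible); m=11: 513 nm (visible); m=12: 470 nm (visible); m=13: 434 nm (visible); m=14: 403 nm (visible); m=15: 376 nm (UV).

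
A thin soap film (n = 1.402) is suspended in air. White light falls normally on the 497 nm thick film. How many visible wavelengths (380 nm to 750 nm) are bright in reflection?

Ray reflecting at the top interface goes from n = 1.0 toward n = 1.402: a half-wave phase shift.
Ray reflecting at the bottom interface goes from n = 1.402 toward n = 1.0: no phase shift.
The two reflections differ by half a wavelength.
So the condition for constructive reflection is 2 n t = (m + ½) λ.
λ = 2 n t / (m + ½) = 1394 / (m + ½) nm.
m=1: 929 nm (IR); m=2: 557 nm (visible); m=3: 398 nm (visible); m=4: 310 nm (UV).

2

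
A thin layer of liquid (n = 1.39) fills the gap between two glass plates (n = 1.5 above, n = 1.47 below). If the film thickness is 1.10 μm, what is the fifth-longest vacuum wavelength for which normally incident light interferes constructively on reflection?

680 nm

At the upper boundary (n = 1.5 to n = 1.39) the reflected ray undergoes no phase shift.
Bottom surface (1.39 → 1.47): reflection off a higher-index medium gives a half-wave phase shift.
The two reflections differ by half a wavelength.
For strong reflection here: 2 n t = (m + ½) λ.
λ = 2 n t / (m + ½). The fifth-longest wavelength is m = 4: λ = 2 × 1.39 × 1100 / 4.50 = 680 nm.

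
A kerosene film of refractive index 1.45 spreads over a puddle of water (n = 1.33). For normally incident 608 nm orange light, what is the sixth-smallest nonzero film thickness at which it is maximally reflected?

1153 nm

Top surface (1.0 → 1.45): reflection off a higher-index medium gives a half-wave phase shift.
Bottom surface (1.45 → 1.33): reflection off a lower-index medium gives no phase shift.
Net: one phase inversion between the two reflected rays.
For strong reflection here: 2 n t = (m + ½) λ.
The sixth-smallest nonzero thickness corresponds to m = 5: t = (m + ½) λ / (2 n) = 5.50 × 608 / (2 × 1.45) = 1153 nm.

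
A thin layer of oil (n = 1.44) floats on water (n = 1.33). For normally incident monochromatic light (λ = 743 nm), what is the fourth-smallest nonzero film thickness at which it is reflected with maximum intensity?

Top surface (1.0 → 1.44): reflection off a higher-index medium gives a half-wave phase shift.
At the lower boundary (n = 1.44 to n = 1.33) the reflected ray undergoes no phase shift.
Exactly one π shift → a net half-wave offset.
So the condition for constructive reflection is 2 n t = (m + ½) λ.
The fourth-smallest nonzero thickness corresponds to m = 3: t = (m + ½) λ / (2 n) = 3.50 × 743 / (2 × 1.44) = 903 nm.

903 nm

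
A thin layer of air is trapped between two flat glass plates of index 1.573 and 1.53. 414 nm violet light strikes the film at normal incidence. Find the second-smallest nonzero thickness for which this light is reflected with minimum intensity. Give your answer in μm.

0.414 μm

Top surface (1.573 → 1.0): reflection off a lower-index medium gives no phase shift.
At the lower boundary (n = 1.0 to n = 1.53) the reflected ray undergoes a half-wave phase shift.
The two reflections differ by half a wavelength.
For weak reflection here: 2 n t = m λ.
The second-smallest nonzero thickness corresponds to m = 2: t = m λ / (2 n) = 2.00 × 414 / (2 × 1.0) = 414 nm.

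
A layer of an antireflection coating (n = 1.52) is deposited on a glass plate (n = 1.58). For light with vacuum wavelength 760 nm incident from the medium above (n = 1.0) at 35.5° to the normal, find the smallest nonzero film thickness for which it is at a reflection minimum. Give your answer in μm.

At the upper boundary (n = 1.0 to n = 1.52) the reflected ray undergoes a half-wave phase shift.
Bottom surface (1.52 → 1.58): reflection off a higher-index medium gives a half-wave phase shift.
Zero or two π shifts → no net half-wave offset.
For minimum reflection here: 2 n t cos θ_r = (m + ½) λ.
Snell's law: 1.0 sin 35.5° = 1.52 sin θ_r → sin θ_r = 0.382, cos θ_r = 0.924.
Minimum at m = 0: t = λ / (4 n cos θ_r) = 760 / (4 × 1.52 × 0.924) = 135 nm.

0.135 μm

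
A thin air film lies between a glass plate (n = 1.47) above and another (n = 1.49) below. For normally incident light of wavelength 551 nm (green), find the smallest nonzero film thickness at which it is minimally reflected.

276 nm

Ray reflecting at the top interface goes from n = 1.47 toward n = 1.0: no phase shift.
Bottom surface (1.0 → 1.49): reflection off a higher-index medium gives a half-wave phase shift.
Exactly one π shift → a net half-wave offset.
So the condition for destructive reflection is 2 n t = m λ.
Minimum nonzero at m = 1: t = λ / (2 n) = 551 / (2 × 1.0) = 276 nm.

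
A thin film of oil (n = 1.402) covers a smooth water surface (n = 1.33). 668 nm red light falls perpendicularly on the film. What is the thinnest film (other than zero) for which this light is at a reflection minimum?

Top surface (1.0 → 1.402): reflection off a higher-index medium gives a half-wave phase shift.
At the lower boundary (n = 1.402 to n = 1.33) the reflected ray undergoes no phase shift.
Net: one phase inversion between the two reflected rays.
For minimum reflection here: 2 n t = m λ.
Minimum nonzero at m = 1: t = λ / (2 n) = 668 / (2 × 1.402) = 238 nm.

238 nm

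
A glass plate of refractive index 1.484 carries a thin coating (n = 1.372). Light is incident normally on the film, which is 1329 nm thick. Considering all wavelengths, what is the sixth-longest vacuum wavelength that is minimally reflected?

At the upper boundary (n = 1.0 to n = 1.372) the reflected ray undergoes a half-wave phase shift.
At the lower boundary (n = 1.372 to n = 1.484) the reflected ray undergoes a half-wave phase shift.
Zero or two π shifts → no net half-wave offset.
So the condition for destructive reflection is 2 n t = (m + ½) λ.
λ = 2 n t / (m + ½). The sixth-longest wavelength is m = 5: λ = 2 × 1.372 × 1329 / 5.50 = 663 nm.

663 nm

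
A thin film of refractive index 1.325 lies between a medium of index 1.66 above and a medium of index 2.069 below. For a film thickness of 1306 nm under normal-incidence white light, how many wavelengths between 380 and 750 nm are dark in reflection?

5

Ray reflecting at the top interface goes from n = 1.66 toward n = 1.325: no phase shift.
At the lower boundary (n = 1.325 to n = 2.069) the reflected ray undergoes a half-wave phase shift.
The two reflections differ by half a wavelength.
So the condition for destructive reflection is 2 n t = m λ.
λ = 2 n t / m = 3461 / m nm.
m=4: 865 nm (IR); m=5: 692 nm (visible); m=6: 577 nm (visible); m=7: 494 nm (visible); m=8: 433 nm (visible); m=9: 385 nm (visible); m=10: 346 nm (UV).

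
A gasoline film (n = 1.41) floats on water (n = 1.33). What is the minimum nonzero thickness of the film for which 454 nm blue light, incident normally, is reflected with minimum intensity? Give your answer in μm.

0.161 μm

Top surface (1.0 → 1.41): reflection off a higher-index medium gives a half-wave phase shift.
At the lower boundary (n = 1.41 to n = 1.33) the reflected ray undergoes no phase shift.
The two reflections differ by half a wavelength.
With one net inversion, destructive interference in reflection requires 2 n t = m λ.
Minimum nonzero at m = 1: t = λ / (2 n) = 454 / (2 × 1.41) = 161 nm.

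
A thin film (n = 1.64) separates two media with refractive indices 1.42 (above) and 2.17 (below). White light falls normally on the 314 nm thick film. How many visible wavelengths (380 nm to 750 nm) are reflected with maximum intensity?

1

Top surface (1.42 → 1.64): reflection off a higher-index medium gives a half-wave phase shift.
Bottom surface (1.64 → 2.17): reflection off a higher-index medium gives a half-wave phase shift.
The two reflections carry the same phase change, so no net offset.
For strong reflection here: 2 n t = m λ.
λ = 2 n t / m = 1030 / m nm.
m=1: 1030 nm (IR); m=2: 515 nm (visible); m=3: 343 nm (UV).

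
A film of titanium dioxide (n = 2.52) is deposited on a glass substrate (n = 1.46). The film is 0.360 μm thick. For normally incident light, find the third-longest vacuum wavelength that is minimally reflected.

At the upper boundary (n = 1.0 to n = 2.52) the reflected ray undergoes a half-wave phase shift.
At the lower boundary (n = 2.52 to n = 1.46) the reflected ray undergoes no phase shift.
The two reflections differ by half a wavelength.
So the condition for destructive reflection is 2 n t = m λ.
λ = 2 n t / m. The third-longest wavelength is m = 3: λ = 2 × 2.52 × 360 / 3.00 = 605 nm.

605 nm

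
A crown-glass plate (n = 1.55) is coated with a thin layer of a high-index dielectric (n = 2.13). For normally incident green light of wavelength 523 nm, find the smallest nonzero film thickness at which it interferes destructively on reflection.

Ray reflecting at the top interface goes from n = 1.0 toward n = 2.13: a half-wave phase shift.
Ray reflecting at the bottom interface goes from n = 2.13 toward n = 1.55: no phase shift.
Net: one phase inversion between the two reflected rays.
For weak reflection here: 2 n t = m λ.
Minimum nonzero at m = 1: t = λ / (2 n) = 523 / (2 × 2.13) = 123 nm.

123 nm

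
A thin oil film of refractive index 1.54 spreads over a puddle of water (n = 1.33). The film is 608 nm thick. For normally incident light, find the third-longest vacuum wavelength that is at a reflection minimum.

Ray reflecting at the top interface goes from n = 1.0 toward n = 1.54: a half-wave phase shift.
At the lower boundary (n = 1.54 to n = 1.33) the reflected ray undergoes no phase shift.
Net: one phase inversion between the two reflected rays.
So the condition for destructive reflection is 2 n t = m λ.
λ = 2 n t / m. The third-longest wavelength is m = 3: λ = 2 × 1.54 × 608 / 3.00 = 624 nm.

624 nm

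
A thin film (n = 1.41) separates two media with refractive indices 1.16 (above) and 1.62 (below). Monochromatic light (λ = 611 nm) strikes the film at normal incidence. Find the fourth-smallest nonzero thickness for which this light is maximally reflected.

Ray reflecting at the top interface goes from n = 1.16 toward n = 1.41: a half-wave phase shift.
Bottom surface (1.41 → 1.62): reflection off a higher-index medium gives a half-wave phase shift.
Zero or two π shifts → no net half-wave offset.
So the condition for constructive reflection is 2 n t = m λ.
The fourth-smallest nonzero thickness corresponds to m = 4: t = m λ / (2 n) = 4.00 × 611 / (2 × 1.41) = 867 nm.

867 nm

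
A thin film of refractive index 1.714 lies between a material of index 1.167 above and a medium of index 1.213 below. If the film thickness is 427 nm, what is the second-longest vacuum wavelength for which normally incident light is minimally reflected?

732 nm

Top surface (1.167 → 1.714): reflection off a higher-index medium gives a half-wave phase shift.
At the lower boundary (n = 1.714 to n = 1.213) the reflected ray undergoes no phase shift.
Net: one phase inversion between the two reflected rays.
So the condition for destructive reflection is 2 n t = m λ.
λ = 2 n t / m. The second-longest wavelength is m = 2: λ = 2 × 1.714 × 427 / 2.00 = 732 nm.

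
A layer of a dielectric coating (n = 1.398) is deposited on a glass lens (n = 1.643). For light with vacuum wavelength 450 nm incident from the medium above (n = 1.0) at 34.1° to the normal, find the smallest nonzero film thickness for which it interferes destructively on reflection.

Ray reflecting at the top interface goes from n = 1.0 toward n = 1.398: a half-wave phase shift.
Bottom surface (1.398 → 1.643): reflection off a higher-index medium gives a half-wave phase shift.
Net: no relative phase inversion (both shifts match).
With no net inversion, destructive interference in reflection requires 2 n t cos θ_r = (m + ½) λ.
Snell's law: 1.0 sin 34.1° = 1.398 sin θ_r → sin θ_r = 0.401, cos θ_r = 0.916.
Minimum at m = 0: t = λ / (4 n cos θ_r) = 450 / (4 × 1.398 × 0.916) = 87.8 nm.

87.8 nm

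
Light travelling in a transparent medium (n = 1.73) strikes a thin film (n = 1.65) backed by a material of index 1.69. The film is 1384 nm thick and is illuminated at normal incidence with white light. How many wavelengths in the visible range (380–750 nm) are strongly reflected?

At the upper boundary (n = 1.73 to n = 1.65) the reflected ray undergoes no phase shift.
Bottom surface (1.65 → 1.69): reflection off a higher-index medium gives a half-wave phase shift.
Net: one phase inversion between the two reflected rays.
For bright reflection here: 2 n t = (m + ½) λ.
λ = 2 n t / (m + ½) = 4567 / (m + ½) nm.
m=5: 830 nm (IR); m=6: 703 nm (visible); m=7: 609 nm (visible); m=8: 537 nm (visible); m=9: 481 nm (visible); m=10: 435 nm (visible); m=11: 397 nm (visible); m=12: 365 nm (UV).

6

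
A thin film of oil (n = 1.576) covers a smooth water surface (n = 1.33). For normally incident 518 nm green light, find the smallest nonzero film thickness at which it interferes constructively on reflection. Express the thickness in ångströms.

At the upper boundary (n = 1.0 to n = 1.576) the reflected ray undergoes a half-wave phase shift.
Bottom surface (1.576 → 1.33): reflection off a lower-index medium gives no phase shift.
Exactly one π shift → a net half-wave offset.
So the condition for constructive reflection is 2 n t = (m + ½) λ.
Minimum at m = 0: t = λ / (4 n) = 518 / (4 × 1.576) = 82.2 nm.

822 Å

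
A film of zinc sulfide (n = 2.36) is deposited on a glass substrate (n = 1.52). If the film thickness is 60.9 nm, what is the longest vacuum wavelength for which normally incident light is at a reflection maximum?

575 nm

At the upper boundary (n = 1.0 to n = 2.36) the reflected ray undergoes a half-wave phase shift.
At the lower boundary (n = 2.36 to n = 1.52) the reflected ray undergoes no phase shift.
Net: one phase inversion between the two reflected rays.
So the condition for constructive reflection is 2 n t = (m + ½) λ.
λ = 2 n t / (m + ½). The longest wavelength is m = 0: λ = 2 × 2.36 × 60.9 / 0.500 = 575 nm.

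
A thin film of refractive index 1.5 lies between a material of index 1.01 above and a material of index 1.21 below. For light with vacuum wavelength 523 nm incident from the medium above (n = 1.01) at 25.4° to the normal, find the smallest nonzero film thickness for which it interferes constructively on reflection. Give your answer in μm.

0.0910 μm

Ray reflecting at the top interface goes from n = 1.01 toward n = 1.5: a half-wave phase shift.
Ray reflecting at the bottom interface goes from n = 1.5 toward n = 1.21: no phase shift.
Exactly one π shift → a net half-wave offset.
So the condition for constructive reflection is 2 n t cos θ_r = (m + ½) λ.
Snell's law: 1.01 sin 25.4° = 1.5 sin θ_r → sin θ_r = 0.289, cos θ_r = 0.957.
Minimum at m = 0: t = λ / (4 n cos θ_r) = 523 / (4 × 1.5 × 0.957) = 91.0 nm.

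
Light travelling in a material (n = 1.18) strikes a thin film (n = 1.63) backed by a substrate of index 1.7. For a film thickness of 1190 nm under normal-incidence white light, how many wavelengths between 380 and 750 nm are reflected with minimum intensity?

Top surface (1.18 → 1.63): reflection off a higher-index medium gives a half-wave phase shift.
Ray reflecting at the bottom interface goes from n = 1.63 toward n = 1.7: a half-wave phase shift.
Net: no relative phase inversion (both shifts match).
So the condition for destructive reflection is 2 n t = (m + ½) λ.
λ = 2 n t / (m + ½) = 3879 / (m + ½) nm.
m=4: 862 nm (IR); m=5: 705 nm (visible); m=6: 597 nm (visible); m=7: 517 nm (visible); m=8: 456 nm (visible); m=9: 408 nm (visible); m=10: 369 nm (UV).

5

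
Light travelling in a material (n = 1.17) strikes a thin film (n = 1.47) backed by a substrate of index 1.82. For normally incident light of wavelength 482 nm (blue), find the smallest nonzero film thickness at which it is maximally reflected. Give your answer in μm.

At the upper boundary (n = 1.17 to n = 1.47) the reflected ray undergoes a half-wave phase shift.
Ray reflecting at the bottom interface goes from n = 1.47 toward n = 1.82: a half-wave phase shift.
The two reflections carry the same phase change, so no net offset.
For strong reflection here: 2 n t = m λ.
Minimum nonzero at m = 1: t = λ / (2 n) = 482 / (2 × 1.47) = 164 nm.

0.164 μm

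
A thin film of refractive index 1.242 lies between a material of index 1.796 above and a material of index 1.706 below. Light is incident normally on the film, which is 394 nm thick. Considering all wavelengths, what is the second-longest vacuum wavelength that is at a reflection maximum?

At the upper boundary (n = 1.796 to n = 1.242) the reflected ray undergoes no phase shift.
At the lower boundary (n = 1.242 to n = 1.706) the reflected ray undergoes a half-wave phase shift.
Exactly one π shift → a net half-wave offset.
So the condition for constructive reflection is 2 n t = (m + ½) λ.
λ = 2 n t / (m + ½). The second-longest wavelength is m = 1: λ = 2 × 1.242 × 394 / 1.50 = 652 nm.

652 nm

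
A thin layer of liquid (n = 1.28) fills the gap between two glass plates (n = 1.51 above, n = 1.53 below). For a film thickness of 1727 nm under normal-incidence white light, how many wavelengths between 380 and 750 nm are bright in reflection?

At the upper boundary (n = 1.51 to n = 1.28) the reflected ray undergoes no phase shift.
At the lower boundary (n = 1.28 to n = 1.53) the reflected ray undergoes a half-wave phase shift.
The two reflections differ by half a wavelength.
For strong reflection here: 2 n t = (m + ½) λ.
λ = 2 n t / (m + ½) = 4421 / (m + ½) nm.
m=5: 804 nm (IR); m=6: 680 nm (visible); m=7: 589 nm (visible); m=8: 520 nm (visible); m=9: 465 nm (visible); m=10: 421 nm (visible); m=11: 384 nm (visible); m=12: 354 nm (UV).

6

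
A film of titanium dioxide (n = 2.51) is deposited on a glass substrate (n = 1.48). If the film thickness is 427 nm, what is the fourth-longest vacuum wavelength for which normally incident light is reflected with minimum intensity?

536 nm

Ray reflecting at the top interface goes from n = 1.0 toward n = 2.51: a half-wave phase shift.
At the lower boundary (n = 2.51 to n = 1.48) the reflected ray undergoes no phase shift.
Net: one phase inversion between the two reflected rays.
With one net inversion, destructive interference in reflection requires 2 n t = m λ.
λ = 2 n t / m. The fourth-longest wavelength is m = 4: λ = 2 × 2.51 × 427 / 4.00 = 536 nm.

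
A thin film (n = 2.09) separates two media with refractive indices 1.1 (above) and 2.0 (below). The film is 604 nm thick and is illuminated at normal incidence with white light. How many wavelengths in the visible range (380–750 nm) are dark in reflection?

Top surface (1.1 → 2.09): reflection off a higher-index medium gives a half-wave phase shift.
Ray reflecting at the bottom interface goes from n = 2.09 toward n = 2.0: no phase shift.
The two reflections differ by half a wavelength.
So the condition for destructive reflection is 2 n t = m λ.
λ = 2 n t / m = 2525 / m nm.
m=3: 842 nm (IR); m=4: 631 nm (visible); m=5: 505 nm (visible); m=6: 421 nm (visible); m=7: 361 nm (UV).

3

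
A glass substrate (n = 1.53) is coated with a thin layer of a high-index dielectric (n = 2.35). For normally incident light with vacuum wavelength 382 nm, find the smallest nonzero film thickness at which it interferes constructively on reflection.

Top surface (1.0 → 2.35): reflection off a higher-index medium gives a half-wave phase shift.
Bottom surface (2.35 → 1.53): reflection off a lower-index medium gives no phase shift.
Exactly one π shift → a net half-wave offset.
So the condition for constructive reflection is 2 n t = (m + ½) λ.
Minimum at m = 0: t = λ / (4 n) = 382 / (4 × 2.35) = 40.6 nm.

40.6 nm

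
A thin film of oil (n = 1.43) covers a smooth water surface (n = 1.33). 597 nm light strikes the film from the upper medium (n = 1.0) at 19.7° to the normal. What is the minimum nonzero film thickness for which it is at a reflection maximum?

At the upper boundary (n = 1.0 to n = 1.43) the reflected ray undergoes a half-wave phase shift.
Ray reflecting at the bottom interface goes from n = 1.43 toward n = 1.33: no phase shift.
The two reflections differ by half a wavelength.
With one net inversion, constructive interference in reflection requires 2 n t cos θ_r = (m + ½) λ.
Snell's law: 1.0 sin 19.7° = 1.43 sin θ_r → sin θ_r = 0.236, cos θ_r = 0.972.
Minimum at m = 0: t = λ / (4 n cos θ_r) = 597 / (4 × 1.43 × 0.972) = 107 nm.

107 nm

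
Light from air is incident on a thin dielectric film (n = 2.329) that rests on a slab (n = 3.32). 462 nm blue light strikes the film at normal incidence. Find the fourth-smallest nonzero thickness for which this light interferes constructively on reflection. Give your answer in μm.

0.397 μm

Top surface (1.0 → 2.329): reflection off a higher-index medium gives a half-wave phase shift.
At the lower boundary (n = 2.329 to n = 3.32) the reflected ray undergoes a half-wave phase shift.
The two reflections carry the same phase change, so no net offset.
With no net inversion, constructive interference in reflection requires 2 n t = m λ.
The fourth-smallest nonzero thickness corresponds to m = 4: t = m λ / (2 n) = 4.00 × 462 / (2 × 2.329) = 397 nm.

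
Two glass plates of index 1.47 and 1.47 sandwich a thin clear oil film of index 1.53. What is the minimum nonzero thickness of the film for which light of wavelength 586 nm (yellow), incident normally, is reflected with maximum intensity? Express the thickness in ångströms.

958 Å

Top surface (1.47 → 1.53): reflection off a higher-index medium gives a half-wave phase shift.
Ray reflecting at the bottom interface goes from n = 1.53 toward n = 1.47: no phase shift.
The two reflections differ by half a wavelength.
For strong reflection here: 2 n t = (m + ½) λ.
Minimum at m = 0: t = λ / (4 n) = 586 / (4 × 1.53) = 95.8 nm.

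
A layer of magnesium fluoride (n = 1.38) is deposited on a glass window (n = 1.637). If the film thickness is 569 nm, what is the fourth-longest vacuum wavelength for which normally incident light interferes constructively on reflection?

393 nm

Top surface (1.0 → 1.38): reflection off a higher-index medium gives a half-wave phase shift.
Bottom surface (1.38 → 1.637): reflection off a higher-index medium gives a half-wave phase shift.
Zero or two π shifts → no net half-wave offset.
So the condition for constructive reflection is 2 n t = m λ.
λ = 2 n t / m. The fourth-longest wavelength is m = 4: λ = 2 × 1.38 × 569 / 4.00 = 393 nm.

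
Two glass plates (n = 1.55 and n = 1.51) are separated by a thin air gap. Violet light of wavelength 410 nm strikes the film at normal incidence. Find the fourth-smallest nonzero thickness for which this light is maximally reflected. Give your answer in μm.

0.718 μm

Top surface (1.55 → 1.0): reflection off a lower-index medium gives no phase shift.
Bottom surface (1.0 → 1.51): reflection off a higher-index medium gives a half-wave phase shift.
The two reflections differ by half a wavelength.
With one net inversion, constructive interference in reflection requires 2 n t = (m + ½) λ.
The fourth-smallest nonzero thickness corresponds to m = 3: t = (m + ½) λ / (2 n) = 3.50 × 410 / (2 × 1.0) = 718 nm.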